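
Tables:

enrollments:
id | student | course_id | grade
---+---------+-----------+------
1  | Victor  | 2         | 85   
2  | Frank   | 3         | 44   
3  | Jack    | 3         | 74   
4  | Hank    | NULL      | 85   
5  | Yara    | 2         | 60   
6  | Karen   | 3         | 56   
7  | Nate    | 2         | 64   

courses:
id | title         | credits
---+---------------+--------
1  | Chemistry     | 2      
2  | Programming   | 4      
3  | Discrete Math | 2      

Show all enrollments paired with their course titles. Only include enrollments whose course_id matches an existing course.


INNER JOIN keeps only enrollments rows whose course_id matches an id in courses. Walk through each enrollment:
  - enrollment 1 (Victor): course_id=2 -> matches Programming
  - enrollment 2 (Frank): course_id=3 -> matches Discrete Math
  - enrollment 3 (Jack): course_id=3 -> matches Discrete Math
  - enrollment 4 (Hank): course_id=NULL, no match -> dropped
  - enrollment 5 (Yara): course_id=2 -> matches Programming
  - enrollment 6 (Karen): course_id=3 -> matches Discrete Math
  - enrollment 7 (Nate): course_id=2 -> matches Programming
So 1 of 7 rows is dropped.

SQL:
SELECT a.student, b.title AS course
FROM enrollments a
INNER JOIN courses b ON a.course_id = b.id

Result:
student | course       
--------+--------------
Victor  | Programming  
Frank   | Discrete Math
Jack    | Discrete Math
Yara    | Programming  
Karen   | Discrete Math
Nate    | Programming  


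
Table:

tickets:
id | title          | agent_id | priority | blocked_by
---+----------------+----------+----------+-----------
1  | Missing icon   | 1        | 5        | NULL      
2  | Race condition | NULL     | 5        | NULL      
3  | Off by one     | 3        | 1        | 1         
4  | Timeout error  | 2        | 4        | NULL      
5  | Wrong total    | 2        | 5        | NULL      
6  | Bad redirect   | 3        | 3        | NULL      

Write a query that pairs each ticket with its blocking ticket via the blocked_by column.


This is a self-join: tickets is joined to a second copy of itself, matching each row's blocked_by to another row's id. Use LEFT JOIN so rows with blocked_by=NULL are kept.
  - ticket 1 (Missing icon): blocked_by=NULL -> NULL
  - ticket 2 (Race condition): blocked_by=NULL -> NULL
  - ticket 3 (Off by one): blocked_by=1 -> Missing icon
  - ticket 4 (Timeout error): blocked_by=NULL -> NULL
  - ticket 5 (Wrong total): blocked_by=NULL -> NULL
  - ticket 6 (Bad redirect): blocked_by=NULL -> NULL

SQL:
SELECT a.title AS item, b.title AS blocked_by
FROM tickets a
LEFT JOIN tickets b ON a.blocked_by = b.id

Result:
item           | blocked_by  
---------------+-------------
Missing icon   | NULL        
Race condition | NULL        
Off by one     | Missing icon
Timeout error  | NULL        
Wrong total    | NULL        
Bad redirect   | NULL        


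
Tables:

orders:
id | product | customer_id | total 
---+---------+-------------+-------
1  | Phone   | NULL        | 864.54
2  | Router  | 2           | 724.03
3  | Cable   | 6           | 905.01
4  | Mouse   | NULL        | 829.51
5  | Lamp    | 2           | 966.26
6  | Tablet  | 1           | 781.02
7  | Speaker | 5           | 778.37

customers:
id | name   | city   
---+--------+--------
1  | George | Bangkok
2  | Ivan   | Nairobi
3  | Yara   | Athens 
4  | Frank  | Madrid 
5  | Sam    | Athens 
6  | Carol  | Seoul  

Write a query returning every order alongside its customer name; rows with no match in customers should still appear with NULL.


LEFT JOIN keeps every row from orders (the left table); where customer_id has no match in customers, the customer columns become NULL. Walk through each order:
  - order 1 (Phone): customer_id=NULL, no match -> kept with NULL
  - order 2 (Router): customer_id=2 -> matches Ivan
  - order 3 (Cable): customer_id=6 -> matches Carol
  - order 4 (Mouse): customer_id=NULL, no match -> kept with NULL
  - order 5 (Lamp): customer_id=2 -> matches Ivan
  - order 6 (Tablet): customer_id=1 -> matches George
  - order 7 (Speaker): customer_id=5 -> matches Sam
All 7 rows appear; 2 have NULL customer.

SQL:
SELECT a.product, b.name AS customer
FROM orders a
LEFT JOIN customers b ON a.customer_id = b.id

Result:
product | customer
--------+---------
Phone   | NULL    
Router  | Ivan    
Cable   | Carol   
Mouse   | NULL    
Lamp    | Ivan    
Tablet  | George  
Speaker | Sam     


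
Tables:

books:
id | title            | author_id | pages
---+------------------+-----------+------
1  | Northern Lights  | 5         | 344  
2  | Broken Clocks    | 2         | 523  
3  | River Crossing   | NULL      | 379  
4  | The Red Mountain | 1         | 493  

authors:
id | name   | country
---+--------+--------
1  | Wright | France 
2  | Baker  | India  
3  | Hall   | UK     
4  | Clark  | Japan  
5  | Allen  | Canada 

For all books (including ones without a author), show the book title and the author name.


LEFT JOIN keeps every row from books (the left table); where author_id has no match in authors, the author columns become NULL. Walk through each book:
  - book 1 (Northern Lights): author_id=5 -> matches Allen
  - book 2 (Broken Clocks): author_id=2 -> matches Baker
  - book 3 (River Crossing): author_id=NULL, no match -> kept with NULL
  - book 4 (The Red Mountain): author_id=1 -> matches Wright
All 4 rows appear; 1 has NULL author.

SQL:
SELECT a.title, b.name AS author
FROM books a
LEFT JOIN authors b ON a.author_id = b.id

Result:
title            | author
-----------------+-------
Northern Lights  | Allen 
Broken Clocks    | Baker 
River Crossing   | NULL  
The Red Mountain | Wright


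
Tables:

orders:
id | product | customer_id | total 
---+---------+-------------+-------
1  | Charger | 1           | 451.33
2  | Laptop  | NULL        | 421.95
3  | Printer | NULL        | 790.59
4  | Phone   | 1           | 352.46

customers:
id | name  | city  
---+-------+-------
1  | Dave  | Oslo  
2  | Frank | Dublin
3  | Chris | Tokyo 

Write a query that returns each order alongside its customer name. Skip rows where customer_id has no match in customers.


INNER JOIN keeps only orders rows whose customer_id matches an id in customers. Walk through each order:
  - order 1 (Charger): customer_id=1 -> matches Dave
  - order 2 (Laptop): customer_id=NULL, no match -> dropped
  - order 3 (Printer): customer_id=NULL, no match -> dropped
  - order 4 (Phone): customer_id=1 -> matches Dave
So 2 of 4 rows are dropped.

SQL:
SELECT a.product, b.name AS customer
FROM orders a
INNER JOIN customers b ON a.customer_id = b.id

Result:
product | customer
--------+---------
Charger | Dave    
Phone   | Dave    


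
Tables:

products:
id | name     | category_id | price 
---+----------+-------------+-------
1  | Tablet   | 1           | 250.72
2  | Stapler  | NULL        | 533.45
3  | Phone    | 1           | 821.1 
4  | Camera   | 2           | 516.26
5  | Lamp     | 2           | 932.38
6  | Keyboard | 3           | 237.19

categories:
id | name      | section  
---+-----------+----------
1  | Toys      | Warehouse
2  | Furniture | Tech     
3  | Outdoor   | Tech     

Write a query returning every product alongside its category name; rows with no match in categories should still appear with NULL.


LEFT JOIN keeps every row from products (the left table); where category_id has no match in categories, the category columns become NULL. Walk through each product:
  - product 1 (Tablet): category_id=1 -> matches Toys
  - product 2 (Stapler): category_id=NULL, no match -> kept with NULL
  - product 3 (Phone): category_id=1 -> matches Toys
  - product 4 (Camera): category_id=2 -> matches Furniture
  - product 5 (Lamp): category_id=2 -> matches Furniture
  - product 6 (Keyboard): category_id=3 -> matches Outdoor
All 6 rows appear; 1 has NULL category.

SQL:
SELECT a.name, b.name AS category
FROM products a
LEFT JOIN categories b ON a.category_id = b.id

Result:
name     | category 
---------+----------
Tablet   | Toys     
Stapler  | NULL     
Phone    | Toys     
Camera   | Furniture
Lamp     | Furniture
Keyboard | Outdoor  


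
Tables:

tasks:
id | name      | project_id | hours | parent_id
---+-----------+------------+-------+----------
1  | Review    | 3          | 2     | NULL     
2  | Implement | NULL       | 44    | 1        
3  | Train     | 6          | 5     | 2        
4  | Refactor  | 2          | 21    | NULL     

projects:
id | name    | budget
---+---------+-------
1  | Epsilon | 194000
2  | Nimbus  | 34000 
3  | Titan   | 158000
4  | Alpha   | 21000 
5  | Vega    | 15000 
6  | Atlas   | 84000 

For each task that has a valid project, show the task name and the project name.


INNER JOIN keeps only tasks rows whose project_id matches an id in projects. Walk through each task:
  - task 1 (Review): project_id=3 -> matches Titan
  - task 2 (Implement): project_id=NULL, no match -> dropped
  - task 3 (Train): project_id=6 -> matches Atlas
  - task 4 (Refactor): project_id=2 -> matches Nimbus
So 1 of 4 rows is dropped.

SQL:
SELECT a.name, b.name AS project
FROM tasks a
INNER JOIN projects b ON a.project_id = b.id

Result:
name     | project
---------+--------
Review   | Titan  
Train    | Atlas  
Refactor | Nimbus 


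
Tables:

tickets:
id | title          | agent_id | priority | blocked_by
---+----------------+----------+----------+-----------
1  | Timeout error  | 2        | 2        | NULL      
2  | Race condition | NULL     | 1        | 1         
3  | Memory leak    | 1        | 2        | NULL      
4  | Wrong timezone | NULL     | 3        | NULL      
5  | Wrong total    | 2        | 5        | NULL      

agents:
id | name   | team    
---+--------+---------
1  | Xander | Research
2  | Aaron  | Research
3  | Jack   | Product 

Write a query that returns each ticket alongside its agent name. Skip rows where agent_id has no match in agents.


INNER JOIN keeps only tickets rows whose agent_id matches an id in agents. Walk through each ticket:
  - ticket 1 (Timeout error): agent_id=2 -> matches Aaron
  - ticket 2 (Race condition): agent_id=NULL, no match -> dropped
  - ticket 3 (Memory leak): agent_id=1 -> matches Xander
  - ticket 4 (Wrong timezone): agent_id=NULL, no match -> dropped
  - ticket 5 (Wrong total): agent_id=2 -> matches Aaron
So 2 of 5 rows are dropped.

SQL:
SELECT a.title, b.name AS agent
FROM tickets a
INNER JOIN agents b ON a.agent_id = b.id

Result:
title         | agent 
--------------+-------
Timeout error | Aaron 
Memory leak   | Xander
Wrong total   | Aaron 


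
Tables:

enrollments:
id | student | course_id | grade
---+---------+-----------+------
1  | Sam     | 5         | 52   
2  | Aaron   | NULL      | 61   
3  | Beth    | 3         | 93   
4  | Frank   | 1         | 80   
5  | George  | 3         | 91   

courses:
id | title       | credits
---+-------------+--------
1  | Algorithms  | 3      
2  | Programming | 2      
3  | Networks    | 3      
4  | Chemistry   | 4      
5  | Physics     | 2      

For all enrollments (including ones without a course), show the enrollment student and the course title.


LEFT JOIN keeps every row from enrollments (the left table); where course_id has no match in courses, the course columns become NULL. Walk through each enrollment:
  - enrollment 1 (Sam): course_id=5 -> matches Physics
  - enrollment 2 (Aaron): course_id=NULL, no match -> kept with NULL
  - enrollment 3 (Beth): course_id=3 -> matches Networks
  - enrollment 4 (Frank): course_id=1 -> matches Algorithms
  - enrollment 5 (George): course_id=3 -> matches Networks
All 5 rows appear; 1 has NULL course.

SQL:
SELECT a.student, b.title AS course
FROM enrollments a
LEFT JOIN courses b ON a.course_id = b.id

Result:
student | course    
--------+-----------
Sam     | Physics   
Aaron   | NULL      
Beth    | Networks  
Frank   | Algorithms
George  | Networks  


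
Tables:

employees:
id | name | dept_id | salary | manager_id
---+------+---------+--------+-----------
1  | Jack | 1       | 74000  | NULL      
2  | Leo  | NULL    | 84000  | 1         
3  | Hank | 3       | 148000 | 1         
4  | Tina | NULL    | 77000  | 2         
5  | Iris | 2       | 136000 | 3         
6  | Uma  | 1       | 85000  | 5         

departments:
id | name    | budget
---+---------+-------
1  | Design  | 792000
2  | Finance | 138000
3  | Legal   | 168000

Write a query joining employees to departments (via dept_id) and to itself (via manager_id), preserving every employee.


Two LEFT JOINs from the same base table employees: one to departments via dept_id, one to employees itself via manager_id. Both are LEFT so every employee is preserved.
Match against departments:
  - employee 1 (Jack): dept_id=1 -> matches Design
  - employee 2 (Leo): dept_id=NULL, no match -> kept with NULL
  - employee 3 (Hank): dept_id=3 -> matches Legal
  - employee 4 (Tina): dept_id=NULL, no match -> kept with NULL
  - employee 5 (Iris): dept_id=2 -> matches Finance
  - employee 6 (Uma): dept_id=1 -> matches Design
Match against employees (self):
  - employee 1 (Jack): manager_id=NULL -> NULL
  - employee 2 (Leo): manager_id=1 -> Jack
  - employee 3 (Hank): manager_id=1 -> Jack
  - employee 4 (Tina): manager_id=2 -> Leo
  - employee 5 (Iris): manager_id=3 -> Hank
  - employee 6 (Uma): manager_id=5 -> Iris

SQL:
SELECT a.name, b.name AS department, c.name AS manager
FROM employees a
LEFT JOIN departments b ON a.dept_id = b.id
LEFT JOIN employees c ON a.manager_id = c.id

Result:
name | department | manager
-----+------------+--------
Jack | Design     | NULL   
Leo  | NULL       | Jack   
Hank | Legal      | Jack   
Tina | NULL       | Leo    
Iris | Finance    | Hank   
Uma  | Design     | Iris   


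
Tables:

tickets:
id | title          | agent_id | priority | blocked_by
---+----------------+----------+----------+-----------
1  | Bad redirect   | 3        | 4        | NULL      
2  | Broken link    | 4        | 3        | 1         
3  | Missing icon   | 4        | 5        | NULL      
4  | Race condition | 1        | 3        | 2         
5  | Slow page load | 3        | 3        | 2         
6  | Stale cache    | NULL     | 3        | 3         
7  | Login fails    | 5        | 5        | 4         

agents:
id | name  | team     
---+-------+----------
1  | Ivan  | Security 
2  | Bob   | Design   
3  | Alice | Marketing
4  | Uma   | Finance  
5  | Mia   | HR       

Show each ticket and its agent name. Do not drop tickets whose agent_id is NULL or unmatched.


LEFT JOIN keeps every row from tickets (the left table); where agent_id has no match in agents, the agent columns become NULL. Walk through each ticket:
  - ticket 1 (Bad redirect): agent_id=3 -> matches Alice
  - ticket 2 (Broken link): agent_id=4 -> matches Uma
  - ticket 3 (Missing icon): agent_id=4 -> matches Uma
  - ticket 4 (Race condition): agent_id=1 -> matches Ivan
  - ticket 5 (Slow page load): agent_id=3 -> matches Alice
  - ticket 6 (Stale cache): agent_id=NULL, no match -> kept with NULL
  - ticket 7 (Login fails): agent_id=5 -> matches Mia
All 7 rows appear; 1 has NULL agent.

SQL:
SELECT a.title, b.name AS agent
FROM tickets a
LEFT JOIN agents b ON a.agent_id = b.id

Result:
title          | agent
---------------+------
Bad redirect   | Alice
Broken link    | Uma  
Missing icon   | Uma  
Race condition | Ivan 
Slow page load | Alice
Stale cache    | NULL 
Login fails    | Mia  


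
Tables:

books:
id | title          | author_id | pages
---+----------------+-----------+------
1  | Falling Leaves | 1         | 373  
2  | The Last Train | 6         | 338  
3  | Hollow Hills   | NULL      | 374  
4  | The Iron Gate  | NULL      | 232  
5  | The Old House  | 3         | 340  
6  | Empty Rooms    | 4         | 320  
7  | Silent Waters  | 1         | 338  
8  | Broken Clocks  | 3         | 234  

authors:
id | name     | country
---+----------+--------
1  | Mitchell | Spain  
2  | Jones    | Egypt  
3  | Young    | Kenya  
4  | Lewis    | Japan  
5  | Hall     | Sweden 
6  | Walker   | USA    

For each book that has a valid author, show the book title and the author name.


INNER JOIN keeps only books rows whose author_id matches an id in authors. Walk through each book:
  - book 1 (Falling Leaves): author_id=1 -> matches Mitchell
  - book 2 (The Last Train): author_id=6 -> matches Walker
  - book 3 (Hollow Hills): author_id=NULL, no match -> dropped
  - book 4 (The Iron Gate): author_id=NULL, no match -> dropped
  - book 5 (The Old House): author_id=3 -> matches Young
  - book 6 (Empty Rooms): author_id=4 -> matches Lewis
  - book 7 (Silent Waters): author_id=1 -> matches Mitchell
  - book 8 (Broken Clocks): author_id=3 -> matches Young
So 2 of 8 rows are dropped.

SQL:
SELECT a.title, b.name AS author
FROM books a
INNER JOIN authors b ON a.author_id = b.id

Result:
title          | author  
---------------+---------
Falling Leaves | Mitchell
The Last Train | Walker  
The Old House  | Young   
Empty Rooms    | Lewis   
Silent Waters  | Mitchell
Broken Clocks  | Young   


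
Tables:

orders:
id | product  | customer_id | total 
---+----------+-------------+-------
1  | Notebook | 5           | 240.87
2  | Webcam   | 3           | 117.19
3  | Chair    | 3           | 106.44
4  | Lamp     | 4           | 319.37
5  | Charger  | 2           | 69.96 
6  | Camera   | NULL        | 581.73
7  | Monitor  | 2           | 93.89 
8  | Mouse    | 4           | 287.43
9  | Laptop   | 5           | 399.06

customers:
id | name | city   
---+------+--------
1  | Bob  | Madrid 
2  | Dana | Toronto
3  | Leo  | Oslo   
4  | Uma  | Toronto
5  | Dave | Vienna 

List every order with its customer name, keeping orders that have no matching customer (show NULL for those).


LEFT JOIN keeps every row from orders (the left table); where customer_id has no match in customers, the customer columns become NULL. Walk through each order:
  - order 1 (Notebook): customer_id=5 -> matches Dave
  - order 2 (Webcam): customer_id=3 -> matches Leo
  - order 3 (Chair): customer_id=3 -> matches Leo
  - order 4 (Lamp): customer_id=4 -> matches Uma
  - order 5 (Charger): customer_id=2 -> matches Dana
  - order 6 (Camera): customer_id=NULL, no match -> kept with NULL
  - order 7 (Monitor): customer_id=2 -> matches Dana
  - order 8 (Mouse): customer_id=4 -> matches Uma
  - order 9 (Laptop): customer_id=5 -> matches Dave
All 9 rows appear; 1 has NULL customer.

SQL:
SELECT a.product, b.name AS customer
FROM orders a
LEFT JOIN customers b ON a.customer_id = b.id

Result:
product  | customer
---------+---------
Notebook | Dave    
Webcam   | Leo     
Chair    | Leo     
Lamp     | Uma     
Charger  | Dana    
Camera   | NULL    
Monitor  | Dana    
Mouse    | Uma     
Laptop   | Dave    


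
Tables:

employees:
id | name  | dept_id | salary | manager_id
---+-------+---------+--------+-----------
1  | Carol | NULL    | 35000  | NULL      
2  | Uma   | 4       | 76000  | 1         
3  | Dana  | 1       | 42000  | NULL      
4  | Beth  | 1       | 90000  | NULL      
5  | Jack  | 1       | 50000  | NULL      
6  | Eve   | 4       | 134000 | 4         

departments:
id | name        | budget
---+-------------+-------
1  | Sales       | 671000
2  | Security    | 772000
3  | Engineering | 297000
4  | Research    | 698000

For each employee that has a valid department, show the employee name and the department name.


INNER JOIN keeps only employees rows whose dept_id matches an id in departments. Walk through each employee:
  - employee 1 (Carol): dept_id=NULL, no match -> dropped
  - employee 2 (Uma): dept_id=4 -> matches Research
  - employee 3 (Dana): dept_id=1 -> matches Sales
  - employee 4 (Beth): dept_id=1 -> matches Sales
  - employee 5 (Jack): dept_id=1 -> matches Sales
  - employee 6 (Eve): dept_id=4 -> matches Research
So 1 of 6 rows is dropped.

SQL:
SELECT a.name, b.name AS department
FROM employees a
INNER JOIN departments b ON a.dept_id = b.id

Result:
name | department
-----+-----------
Uma  | Research  
Dana | Sales     
Beth | Sales     
Jack | Sales     
Eve  | Research  


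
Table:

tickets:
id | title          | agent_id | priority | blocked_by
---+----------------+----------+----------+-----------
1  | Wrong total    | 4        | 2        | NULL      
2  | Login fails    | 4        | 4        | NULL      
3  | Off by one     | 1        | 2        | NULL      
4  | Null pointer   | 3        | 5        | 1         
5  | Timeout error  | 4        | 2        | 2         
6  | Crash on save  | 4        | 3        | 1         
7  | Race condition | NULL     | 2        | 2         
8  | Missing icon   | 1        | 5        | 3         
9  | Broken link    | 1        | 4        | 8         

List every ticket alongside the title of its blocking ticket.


This is a self-join: tickets is joined to a second copy of itself, matching each row's blocked_by to another row's id. Use LEFT JOIN so rows with blocked_by=NULL are kept.
  - ticket 1 (Wrong total): blocked_by=NULL -> NULL
  - ticket 2 (Login fails): blocked_by=NULL -> NULL
  - ticket 3 (Off by one): blocked_by=NULL -> NULL
  - ticket 4 (Null pointer): blocked_by=1 -> Wrong total
  - ticket 5 (Timeout error): blocked_by=2 -> Login fails
  - ticket 6 (Crash on save): blocked_by=1 -> Wrong total
  - ticket 7 (Race condition): blocked_by=2 -> Login fails
  - ticket 8 (Missing icon): blocked_by=3 -> Off by one
  - ticket 9 (Broken link): blocked_by=8 -> Missing icon

SQL:
SELECT a.title AS item, b.title AS blocked_by
FROM tickets a
LEFT JOIN tickets b ON a.blocked_by = b.id

Result:
item           | blocked_by  
---------------+-------------
Wrong total    | NULL        
Login fails    | NULL        
Off by one     | NULL        
Null pointer   | Wrong total 
Timeout error  | Login fails 
Crash on save  | Wrong total 
Race condition | Login fails 
Missing icon   | Off by one  
Broken link    | Missing icon


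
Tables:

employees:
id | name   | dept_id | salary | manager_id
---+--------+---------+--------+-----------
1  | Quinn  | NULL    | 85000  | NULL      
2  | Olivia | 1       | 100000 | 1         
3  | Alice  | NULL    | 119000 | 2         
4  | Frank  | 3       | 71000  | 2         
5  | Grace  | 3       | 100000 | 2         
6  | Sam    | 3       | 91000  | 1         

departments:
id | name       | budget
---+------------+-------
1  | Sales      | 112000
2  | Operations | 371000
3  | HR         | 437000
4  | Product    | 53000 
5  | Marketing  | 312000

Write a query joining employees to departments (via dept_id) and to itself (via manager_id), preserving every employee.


Two LEFT JOINs from the same base table employees: one to departments via dept_id, one to employees itself via manager_id. Both are LEFT so every employee is preserved.
Match against departments:
  - employee 1 (Quinn): dept_id=NULL, no match -> kept with NULL
  - employee 2 (Olivia): dept_id=1 -> matches Sales
  - employee 3 (Alice): dept_id=NULL, no match -> kept with NULL
  - employee 4 (Frank): dept_id=3 -> matches HR
  - employee 5 (Grace): dept_id=3 -> matches HR
  - employee 6 (Sam): dept_id=3 -> matches HR
Match against employees (self):
  - employee 1 (Quinn): manager_id=NULL -> NULL
  - employee 2 (Olivia): manager_id=1 -> Quinn
  - employee 3 (Alice): manager_id=2 -> Olivia
  - employee 4 (Frank): manager_id=2 -> Olivia
  - employee 5 (Grace): manager_id=2 -> Olivia
  - employee 6 (Sam): manager_id=1 -> Quinn

SQL:
SELECT a.name, b.name AS department, c.name AS manager
FROM employees a
LEFT JOIN departments b ON a.dept_id = b.id
LEFT JOIN employees c ON a.manager_id = c.id

Result:
name   | department | manager
-------+------------+--------
Quinn  | NULL       | NULL   
Olivia | Sales      | Quinn  
Alice  | NULL       | Olivia 
Frank  | HR         | Olivia 
Grace  | HR         | Olivia 
Sam    | HR         | Quinn  


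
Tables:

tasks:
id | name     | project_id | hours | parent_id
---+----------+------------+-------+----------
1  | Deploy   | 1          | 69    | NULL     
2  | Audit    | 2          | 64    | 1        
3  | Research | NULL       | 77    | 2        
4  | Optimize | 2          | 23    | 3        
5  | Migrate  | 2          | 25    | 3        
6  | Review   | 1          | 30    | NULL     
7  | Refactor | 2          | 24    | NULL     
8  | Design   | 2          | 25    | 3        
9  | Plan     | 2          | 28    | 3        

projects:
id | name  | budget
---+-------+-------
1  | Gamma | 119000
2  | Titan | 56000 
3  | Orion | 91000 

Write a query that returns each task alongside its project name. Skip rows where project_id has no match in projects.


INNER JOIN keeps only tasks rows whose project_id matches an id in projects. Walk through each task:
  - task 1 (Deploy): project_id=1 -> matches Gamma
  - task 2 (Audit): project_id=2 -> matches Titan
  - task 3 (Research): project_id=NULL, no match -> dropped
  - task 4 (Optimize): project_id=2 -> matches Titan
  - task 5 (Migrate): project_id=2 -> matches Titan
  - task 6 (Review): project_id=1 -> matches Gamma
  - task 7 (Refactor): project_id=2 -> matches Titan
  - task 8 (Design): project_id=2 -> matches Titan
  - task 9 (Plan): project_id=2 -> matches Titan
So 1 of 9 rows is dropped.

SQL:
SELECT a.name, b.name AS project
FROM tasks a
INNER JOIN projects b ON a.project_id = b.id

Result:
name     | project
---------+--------
Deploy   | Gamma  
Audit    | Titan  
Optimize | Titan  
Migrate  | Titan  
Review   | Gamma  
Refactor | Titan  
Design   | Titan  
Plan     | Titan  


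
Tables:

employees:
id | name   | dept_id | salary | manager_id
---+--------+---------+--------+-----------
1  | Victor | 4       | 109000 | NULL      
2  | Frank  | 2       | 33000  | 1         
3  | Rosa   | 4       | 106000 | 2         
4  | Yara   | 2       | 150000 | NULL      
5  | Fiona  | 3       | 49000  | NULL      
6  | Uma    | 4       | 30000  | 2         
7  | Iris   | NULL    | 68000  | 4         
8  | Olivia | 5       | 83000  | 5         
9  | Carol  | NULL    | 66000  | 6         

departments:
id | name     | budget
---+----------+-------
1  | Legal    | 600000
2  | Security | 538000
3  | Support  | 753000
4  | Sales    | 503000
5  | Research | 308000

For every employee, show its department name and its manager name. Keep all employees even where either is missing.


Two LEFT JOINs from the same base table employees: one to departments via dept_id, one to employees itself via manager_id. Both are LEFT so every employee is preserved.
Match against departments:
  - employee 1 (Victor): dept_id=4 -> matches Sales
  - employee 2 (Frank): dept_id=2 -> matches Security
  - employee 3 (Rosa): dept_id=4 -> matches Sales
  - employee 4 (Yara): dept_id=2 -> matches Security
  - employee 5 (Fiona): dept_id=3 -> matches Support
  - employee 6 (Uma): dept_id=4 -> matches Sales
  - employee 7 (Iris): dept_id=NULL, no match -> kept with NULL
  - employee 8 (Olivia): dept_id=5 -> matches Research
  - employee 9 (Carol): dept_id=NULL, no match -> kept with NULL
Match against employees (self):
  - employee 1 (Victor): manager_id=NULL -> NULL
  - employee 2 (Frank): manager_id=1 -> Victor
  - employee 3 (Rosa): manager_id=2 -> Frank
  - employee 4 (Yara): manager_id=NULL -> NULL
  - employee 5 (Fiona): manager_id=NULL -> NULL
  - employee 6 (Uma): manager_id=2 -> Frank
  - employee 7 (Iris): manager_id=4 -> Yara
  - employee 8 (Olivia): manager_id=5 -> Fiona
  - employee 9 (Carol): manager_id=6 -> Uma

SQL:
SELECT a.name, b.name AS department, c.name AS manager
FROM employees a
LEFT JOIN departments b ON a.dept_id = b.id
LEFT JOIN employees c ON a.manager_id = c.id

Result:
name   | department | manager
-------+------------+--------
Victor | Sales      | NULL   
Frank  | Security   | Victor 
Rosa   | Sales      | Frank  
Yara   | Security   | NULL   
Fiona  | Support    | NULL   
Uma    | Sales      | Frank  
Iris   | NULL       | Yara   
Olivia | Research   | Fiona  
Carol  | NULL       | Uma    


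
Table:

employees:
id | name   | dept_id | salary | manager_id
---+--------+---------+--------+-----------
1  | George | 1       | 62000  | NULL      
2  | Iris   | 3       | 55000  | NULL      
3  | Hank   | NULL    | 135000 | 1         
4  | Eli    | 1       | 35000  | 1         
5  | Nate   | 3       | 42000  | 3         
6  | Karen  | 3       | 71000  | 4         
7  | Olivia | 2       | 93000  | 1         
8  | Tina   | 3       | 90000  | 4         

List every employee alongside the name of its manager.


This is a self-join: employees is joined to a second copy of itself, matching each row's manager_id to another row's id. Use LEFT JOIN so rows with manager_id=NULL are kept.
  - employee 1 (George): manager_id=NULL -> NULL
  - employee 2 (Iris): manager_id=NULL -> NULL
  - employee 3 (Hank): manager_id=1 -> George
  - employee 4 (Eli): manager_id=1 -> George
  - employee 5 (Nate): manager_id=3 -> Hank
  - employee 6 (Karen): manager_id=4 -> Eli
  - employee 7 (Olivia): manager_id=1 -> George
  - employee 8 (Tina): manager_id=4 -> Eli

SQL:
SELECT a.name AS item, b.name AS manager
FROM employees a
LEFT JOIN employees b ON a.manager_id = b.id

Result:
item   | manager
-------+--------
George | NULL   
Iris   | NULL   
Hank   | George 
Eli    | George 
Nate   | Hank   
Karen  | Eli    
Olivia | George 
Tina   | Eli    


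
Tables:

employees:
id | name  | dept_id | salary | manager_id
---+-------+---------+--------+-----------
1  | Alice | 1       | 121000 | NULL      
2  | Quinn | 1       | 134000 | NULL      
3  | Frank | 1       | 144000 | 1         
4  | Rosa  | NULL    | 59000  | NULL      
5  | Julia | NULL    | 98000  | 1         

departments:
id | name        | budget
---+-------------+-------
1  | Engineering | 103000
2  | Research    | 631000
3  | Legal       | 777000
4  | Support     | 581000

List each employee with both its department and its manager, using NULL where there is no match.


Two LEFT JOINs from the same base table employees: one to departments via dept_id, one to employees itself via manager_id. Both are LEFT so every employee is preserved.
Match against departments:
  - employee 1 (Alice): dept_id=1 -> matches Engineering
  - employee 2 (Quinn): dept_id=1 -> matches Engineering
  - employee 3 (Frank): dept_id=1 -> matches Engineering
  - employee 4 (Rosa): dept_id=NULL, no match -> kept with NULL
  - employee 5 (Julia): dept_id=NULL, no match -> kept with NULL
Match against employees (self):
  - employee 1 (Alice): manager_id=NULL -> NULL
  - employee 2 (Quinn): manager_id=NULL -> NULL
  - employee 3 (Frank): manager_id=1 -> Alice
  - employee 4 (Rosa): manager_id=NULL -> NULL
  - employee 5 (Julia): manager_id=1 -> Alice

SQL:
SELECT a.name, b.name AS department, c.name AS manager
FROM employees a
LEFT JOIN departments b ON a.dept_id = b.id
LEFT JOIN employees c ON a.manager_id = c.id

Result:
name  | department  | manager
------+-------------+--------
Alice | Engineering | NULL   
Quinn | Engineering | NULL   
Frank | Engineering | Alice  
Rosa  | NULL        | NULL   
Julia | NULL        | Alice  


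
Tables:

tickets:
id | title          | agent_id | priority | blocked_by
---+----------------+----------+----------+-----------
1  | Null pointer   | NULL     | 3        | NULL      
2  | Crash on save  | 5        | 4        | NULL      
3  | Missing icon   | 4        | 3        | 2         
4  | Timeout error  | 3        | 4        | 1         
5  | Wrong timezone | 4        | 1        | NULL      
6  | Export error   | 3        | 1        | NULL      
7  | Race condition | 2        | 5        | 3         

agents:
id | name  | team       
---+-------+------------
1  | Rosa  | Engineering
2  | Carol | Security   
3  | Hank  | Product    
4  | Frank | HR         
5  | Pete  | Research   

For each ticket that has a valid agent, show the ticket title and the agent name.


INNER JOIN keeps only tickets rows whose agent_id matches an id in agents. Walk through each ticket:
  - ticket 1 (Null pointer): agent_id=NULL, no match -> dropped
  - ticket 2 (Crash on save): agent_id=5 -> matches Pete
  - ticket 3 (Missing icon): agent_id=4 -> matches Frank
  - ticket 4 (Timeout error): agent_id=3 -> matches Hank
  - ticket 5 (Wrong timezone): agent_id=4 -> matches Frank
  - ticket 6 (Export error): agent_id=3 -> matches Hank
  - ticket 7 (Race condition): agent_id=2 -> matches Carol
So 1 of 7 rows is dropped.

SQL:
SELECT a.title, b.name AS agent
FROM tickets a
INNER JOIN agents b ON a.agent_id = b.id

Result:
title          | agent
---------------+------
Crash on save  | Pete 
Missing icon   | Frank
Timeout error  | Hank 
Wrong timezone | Frank
Export error   | Hank 
Race condition | Carol


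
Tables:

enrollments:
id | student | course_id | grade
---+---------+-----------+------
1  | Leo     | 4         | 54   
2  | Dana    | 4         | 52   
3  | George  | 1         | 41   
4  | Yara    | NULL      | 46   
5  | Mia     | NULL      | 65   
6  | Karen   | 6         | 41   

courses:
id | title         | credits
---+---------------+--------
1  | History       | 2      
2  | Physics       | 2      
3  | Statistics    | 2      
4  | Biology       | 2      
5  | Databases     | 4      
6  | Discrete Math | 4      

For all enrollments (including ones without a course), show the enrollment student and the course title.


LEFT JOIN keeps every row from enrollments (the left table); where course_id has no match in courses, the course columns become NULL. Walk through each enrollment:
  - enrollment 1 (Leo): course_id=4 -> matches Biology
  - enrollment 2 (Dana): course_id=4 -> matches Biology
  - enrollment 3 (George): course_id=1 -> matches History
  - enrollment 4 (Yara): course_id=NULL, no match -> kept with NULL
  - enrollment 5 (Mia): course_id=NULL, no match -> kept with NULL
  - enrollment 6 (Karen): course_id=6 -> matches Discrete Math
All 6 rows appear; 2 have NULL course.

SQL:
SELECT a.student, b.title AS course
FROM enrollments a
LEFT JOIN courses b ON a.course_id = b.id

Result:
student | course       
--------+--------------
Leo     | Biology      
Dana    | Biology      
George  | History      
Yara    | NULL         
Mia     | NULL         
Karen   | Discrete Math


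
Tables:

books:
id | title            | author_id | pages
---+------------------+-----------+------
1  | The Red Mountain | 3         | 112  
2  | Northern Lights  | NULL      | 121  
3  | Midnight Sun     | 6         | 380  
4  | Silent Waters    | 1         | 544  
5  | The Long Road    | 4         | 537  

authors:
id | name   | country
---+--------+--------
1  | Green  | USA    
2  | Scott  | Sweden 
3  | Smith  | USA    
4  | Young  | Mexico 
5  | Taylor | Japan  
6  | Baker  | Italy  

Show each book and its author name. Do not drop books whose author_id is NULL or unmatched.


LEFT JOIN keeps every row from books (the left table); where author_id has no match in authors, the author columns become NULL. Walk through each book:
  - book 1 (The Red Mountain): author_id=3 -> matches Smith
  - book 2 (Northern Lights): author_id=NULL, no match -> kept with NULL
  - book 3 (Midnight Sun): author_id=6 -> matches Baker
  - book 4 (Silent Waters): author_id=1 -> matches Green
  - book 5 (The Long Road): author_id=4 -> matches Young
All 5 rows appear; 1 has NULL author.

SQL:
SELECT a.title, b.name AS author
FROM books a
LEFT JOIN authors b ON a.author_id = b.id

Result:
title            | author
-----------------+-------
The Red Mountain | Smith 
Northern Lights  | NULL  
Midnight Sun     | Baker 
Silent Waters    | Green 
The Long Road    | Young 


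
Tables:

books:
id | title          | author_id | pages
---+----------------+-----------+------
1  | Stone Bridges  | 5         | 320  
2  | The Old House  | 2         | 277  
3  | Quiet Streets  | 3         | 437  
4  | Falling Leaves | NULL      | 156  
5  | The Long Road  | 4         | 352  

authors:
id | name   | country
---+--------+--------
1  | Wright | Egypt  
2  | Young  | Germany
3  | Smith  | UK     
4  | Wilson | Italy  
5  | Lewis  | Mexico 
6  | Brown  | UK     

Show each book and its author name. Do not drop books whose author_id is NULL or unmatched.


LEFT JOIN keeps every row from books (the left table); where author_id has no match in authors, the author columns become NULL. Walk through each book:
  - book 1 (Stone Bridges): author_id=5 -> matches Lewis
  - book 2 (The Old House): author_id=2 -> matches Young
  - book 3 (Quiet Streets): author_id=3 -> matches Smith
  - book 4 (Falling Leaves): author_id=NULL, no match -> kept with NULL
  - book 5 (The Long Road): author_id=4 -> matches Wilson
All 5 rows appear; 1 has NULL author.

SQL:
SELECT a.title, b.name AS author
FROM books a
LEFT JOIN authors b ON a.author_id = b.id

Result:
title          | author
---------------+-------
Stone Bridges  | Lewis 
The Old House  | Young 
Quiet Streets  | Smith 
Falling Leaves | NULL  
The Long Road  | Wilson


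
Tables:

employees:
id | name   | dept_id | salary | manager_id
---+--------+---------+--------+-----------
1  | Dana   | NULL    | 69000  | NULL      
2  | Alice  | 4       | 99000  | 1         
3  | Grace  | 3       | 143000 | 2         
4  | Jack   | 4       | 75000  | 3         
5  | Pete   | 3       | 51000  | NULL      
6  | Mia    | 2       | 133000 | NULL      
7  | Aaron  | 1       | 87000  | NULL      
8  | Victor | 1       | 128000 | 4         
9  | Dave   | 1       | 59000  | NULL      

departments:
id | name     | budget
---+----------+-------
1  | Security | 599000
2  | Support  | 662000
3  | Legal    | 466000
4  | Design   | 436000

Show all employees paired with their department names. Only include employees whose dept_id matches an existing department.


INNER JOIN keeps only employees rows whose dept_id matches an id in departments. Walk through each employee:
  - employee 1 (Dana): dept_id=NULL, no match -> dropped
  - employee 2 (Alice): dept_id=4 -> matches Design
  - employee 3 (Grace): dept_id=3 -> matches Legal
  - employee 4 (Jack): dept_id=4 -> matches Design
  - employee 5 (Pete): dept_id=3 -> matches Legal
  - employee 6 (Mia): dept_id=2 -> matches Support
  - employee 7 (Aaron): dept_id=1 -> matches Security
  - employee 8 (Victor): dept_id=1 -> matches Security
  - employee 9 (Dave): dept_id=1 -> matches Security
So 1 of 9 rows is dropped.

SQL:
SELECT a.name, b.name AS department
FROM employees a
INNER JOIN departments b ON a.dept_id = b.id

Result:
name   | department
-------+-----------
Alice  | Design    
Grace  | Legal     
Jack   | Design    
Pete   | Legal     
Mia    | Support   
Aaron  | Security  
Victor | Security  
Dave   | Security  


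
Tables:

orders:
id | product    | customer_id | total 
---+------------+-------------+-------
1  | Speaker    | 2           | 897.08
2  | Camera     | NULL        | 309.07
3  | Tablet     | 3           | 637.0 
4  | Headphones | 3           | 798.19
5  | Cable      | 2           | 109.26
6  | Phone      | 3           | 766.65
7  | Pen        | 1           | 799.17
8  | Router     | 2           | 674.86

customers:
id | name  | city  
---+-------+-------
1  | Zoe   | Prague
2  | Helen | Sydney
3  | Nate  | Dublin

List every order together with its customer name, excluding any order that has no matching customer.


INNER JOIN keeps only orders rows whose customer_id matches an id in customers. Walk through each order:
  - order 1 (Speaker): customer_id=2 -> matches Helen
  - order 2 (Camera): customer_id=NULL, no match -> dropped
  - order 3 (Tablet): customer_id=3 -> matches Nate
  - order 4 (Headphones): customer_id=3 -> matches Nate
  - order 5 (Cable): customer_id=2 -> matches Helen
  - order 6 (Phone): customer_id=3 -> matches Nate
  - order 7 (Pen): customer_id=1 -> matches Zoe
  - order 8 (Router): customer_id=2 -> matches Helen
So 1 of 8 rows is dropped.

SQL:
SELECT a.product, b.name AS customer
FROM orders a
INNER JOIN customers b ON a.customer_id = b.id

Result:
product    | customer
-----------+---------
Speaker    | Helen   
Tablet     | Nate    
Headphones | Nate    
Cable      | Helen   
Phone      | Nate    
Pen        | Zoe     
Router     | Helen   


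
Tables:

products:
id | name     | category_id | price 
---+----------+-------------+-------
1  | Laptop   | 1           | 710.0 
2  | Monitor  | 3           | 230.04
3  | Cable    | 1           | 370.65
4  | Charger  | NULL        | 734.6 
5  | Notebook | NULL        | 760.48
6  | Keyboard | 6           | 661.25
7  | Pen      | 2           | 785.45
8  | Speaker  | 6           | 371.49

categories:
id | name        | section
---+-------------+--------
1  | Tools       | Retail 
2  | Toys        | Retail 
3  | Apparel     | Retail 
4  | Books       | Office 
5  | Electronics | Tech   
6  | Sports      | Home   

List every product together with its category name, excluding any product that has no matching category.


INNER JOIN keeps only products rows whose category_id matches an id in categories. Walk through each product:
  - product 1 (Laptop): category_id=1 -> matches Tools
  - product 2 (Monitor): category_id=3 -> matches Apparel
  - product 3 (Cable): category_id=1 -> matches Tools
  - product 4 (Charger): category_id=NULL, no match -> dropped
  - product 5 (Notebook): category_id=NULL, no match -> dropped
  - product 6 (Keyboard): category_id=6 -> matches Sports
  - product 7 (Pen): category_id=2 -> matches Toys
  - product 8 (Speaker): category_id=6 -> matches Sports
So 2 of 8 rows are dropped.

SQL:
SELECT a.name, b.name AS category
FROM products a
INNER JOIN categories b ON a.category_id = b.id

Result:
name     | category
---------+---------
Laptop   | Tools   
Monitor  | Apparel 
Cable    | Tools   
Keyboard | Sports  
Pen      | Toys    
Speaker  | Sports  
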